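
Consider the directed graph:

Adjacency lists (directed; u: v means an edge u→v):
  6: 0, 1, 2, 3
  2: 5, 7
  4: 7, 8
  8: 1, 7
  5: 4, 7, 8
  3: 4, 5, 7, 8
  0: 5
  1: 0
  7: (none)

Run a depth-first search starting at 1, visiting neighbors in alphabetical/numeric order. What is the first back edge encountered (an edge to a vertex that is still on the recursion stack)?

8→1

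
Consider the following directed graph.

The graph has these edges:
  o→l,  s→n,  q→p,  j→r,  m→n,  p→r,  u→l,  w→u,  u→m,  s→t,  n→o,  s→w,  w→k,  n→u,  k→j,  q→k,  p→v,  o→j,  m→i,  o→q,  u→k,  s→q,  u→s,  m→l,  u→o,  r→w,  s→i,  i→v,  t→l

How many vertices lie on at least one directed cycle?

A vertex is on a directed cycle iff it belongs to a strongly connected component of size ≥ 2 (or has a self-loop).
The vertices on cycles are {j, k, m, n, o, p, q, r, s, u, w} — 11 in total.

11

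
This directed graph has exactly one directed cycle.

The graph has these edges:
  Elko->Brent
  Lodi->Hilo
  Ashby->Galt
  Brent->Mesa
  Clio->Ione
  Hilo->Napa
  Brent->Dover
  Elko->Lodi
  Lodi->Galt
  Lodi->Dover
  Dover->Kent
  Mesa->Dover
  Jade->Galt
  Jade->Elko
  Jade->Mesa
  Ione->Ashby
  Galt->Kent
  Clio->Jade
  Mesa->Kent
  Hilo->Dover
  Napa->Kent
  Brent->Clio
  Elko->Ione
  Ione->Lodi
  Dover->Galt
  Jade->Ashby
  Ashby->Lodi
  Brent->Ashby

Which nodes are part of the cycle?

Clio, Elko, Jade, Brent

DFS with gray/black marking from Elko:
Elko gray
  Brent gray
    Dover gray
      Galt gray
        Kent gray
        Kent black
      Galt black
      Dover→Kent: Kent black — skip
    Dover black
    Ashby gray
      Ashby→Galt: Galt black — skip
      Lodi gray
        Lodi→Galt: Galt black — skip
        Hilo gray
          Napa gray
            Napa→Kent: Kent black — skip
          Napa black
          Hilo→Dover: Dover black — skip
        Hilo black
        Lodi→Dover: Dover black — skip
      Lodi black
    Ashby black
    Mesa gray
      Mesa→Dover: Dover black — skip
      Mesa→Kent: Kent black — skip
    Mesa black
    Clio gray
      Jade gray
        Jade→Galt: Galt black — skip
        Jade→Ashby: Ashby black — skip
        Jade→Elko: Elko is gray → back edge
Back edge closes the cycle Elko → Brent → Clio → Jade → Elko; its vertices are {Clio, Elko, Jade, Brent}.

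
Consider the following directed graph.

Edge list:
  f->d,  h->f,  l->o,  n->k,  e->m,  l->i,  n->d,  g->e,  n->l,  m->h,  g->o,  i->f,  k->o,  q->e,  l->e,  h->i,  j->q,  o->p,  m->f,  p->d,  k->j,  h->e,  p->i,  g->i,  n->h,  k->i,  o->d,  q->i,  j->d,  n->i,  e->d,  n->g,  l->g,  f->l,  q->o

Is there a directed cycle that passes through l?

l is on a cycle iff l can reach itself via ≥1 edge.
l → i → f → l — yes.

Yes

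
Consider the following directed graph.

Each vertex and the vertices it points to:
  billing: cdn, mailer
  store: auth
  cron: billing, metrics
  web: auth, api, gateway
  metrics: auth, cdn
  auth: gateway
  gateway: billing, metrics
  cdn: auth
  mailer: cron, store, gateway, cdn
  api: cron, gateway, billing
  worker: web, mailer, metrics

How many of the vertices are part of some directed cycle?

A vertex is on a directed cycle iff it belongs to a strongly connected component of size ≥ 2 (or has a self-loop).
The vertices on cycles are {cdn, auth, cron, store, mailer, billing, gateway, metrics} — 8 in total.

8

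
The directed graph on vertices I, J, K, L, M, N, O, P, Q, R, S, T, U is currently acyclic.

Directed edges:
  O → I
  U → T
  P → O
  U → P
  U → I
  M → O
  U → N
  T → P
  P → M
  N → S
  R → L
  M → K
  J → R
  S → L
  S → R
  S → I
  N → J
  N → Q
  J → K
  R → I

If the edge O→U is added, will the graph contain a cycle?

Yes

Adding O→U creates a cycle iff U can already reach O.
Path from U: U → P → O.
So U → … → O → U is a cycle.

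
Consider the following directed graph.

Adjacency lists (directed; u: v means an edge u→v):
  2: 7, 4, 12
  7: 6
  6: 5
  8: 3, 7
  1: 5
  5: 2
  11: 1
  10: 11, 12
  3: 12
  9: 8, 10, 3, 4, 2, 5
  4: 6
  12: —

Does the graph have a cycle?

Yes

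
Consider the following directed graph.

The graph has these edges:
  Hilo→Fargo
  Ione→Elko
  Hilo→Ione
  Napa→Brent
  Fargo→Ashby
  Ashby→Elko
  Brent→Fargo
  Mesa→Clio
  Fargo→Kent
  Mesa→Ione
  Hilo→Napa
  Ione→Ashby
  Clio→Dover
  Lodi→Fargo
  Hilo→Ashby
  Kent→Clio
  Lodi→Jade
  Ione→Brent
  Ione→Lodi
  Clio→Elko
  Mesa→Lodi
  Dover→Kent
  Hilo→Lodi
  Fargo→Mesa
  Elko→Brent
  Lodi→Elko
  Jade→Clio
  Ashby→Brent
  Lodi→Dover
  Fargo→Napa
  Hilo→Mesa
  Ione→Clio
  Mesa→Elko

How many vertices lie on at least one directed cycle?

12

A vertex is on a directed cycle iff it belongs to a strongly connected component of size ≥ 2 (or has a self-loop).
The vertices on cycles are {Clio, Elko, Ione, Jade, Kent, Lodi, Mesa, Napa, Ashby, Brent, Dover, Fargo} — 12 in total.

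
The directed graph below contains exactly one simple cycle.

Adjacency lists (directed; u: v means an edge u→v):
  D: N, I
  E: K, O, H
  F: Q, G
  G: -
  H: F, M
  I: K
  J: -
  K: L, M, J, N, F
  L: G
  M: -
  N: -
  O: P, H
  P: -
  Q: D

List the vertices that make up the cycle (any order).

DFS with gray/black marking from K:
K gray
  L gray
    G gray
    G black
  L black
  M gray
  M black
  J gray
  J black
  N gray
  N black
  F gray
    Q gray
      D gray
        D→N: N black — skip
        I gray
          I→K: K is gray → back edge
Back edge closes the cycle K → F → Q → D → I → K; its vertices are {D, F, I, K, Q}.

D, F, I, K, Q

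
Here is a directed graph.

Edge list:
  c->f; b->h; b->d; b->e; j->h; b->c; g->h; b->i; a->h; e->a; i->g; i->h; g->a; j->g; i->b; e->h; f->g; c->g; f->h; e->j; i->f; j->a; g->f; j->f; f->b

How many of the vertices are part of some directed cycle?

A vertex is on a directed cycle iff it belongs to a strongly connected component of size ≥ 2 (or has a self-loop).
The vertices on cycles are {b, c, e, f, g, i, j} — 7 in total.

7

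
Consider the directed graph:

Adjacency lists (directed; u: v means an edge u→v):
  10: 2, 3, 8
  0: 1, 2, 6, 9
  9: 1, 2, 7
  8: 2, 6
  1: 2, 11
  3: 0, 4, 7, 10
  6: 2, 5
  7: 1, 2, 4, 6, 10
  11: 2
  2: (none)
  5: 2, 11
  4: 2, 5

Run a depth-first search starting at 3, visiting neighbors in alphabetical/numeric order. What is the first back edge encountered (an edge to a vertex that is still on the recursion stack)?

DFS from 3 (visiting neighbors in alphabetical/numeric order); mark gray on enter, black on exit:
3 gray
  0 gray
    1 gray
      2 gray
      2 black
      11 gray
        11→2: 2 black — skip
      11 black
    1 black
    0→2: 2 black — skip
    6 gray
      6→2: 2 black — skip
      5 gray
        5→2: 2 black — skip
        5→11: 11 black — skip
      5 black
    6 black
    9 gray
      9→1: 1 black — skip
      9→2: 2 black — skip
      7 gray
        7→1: 1 black — skip
        7→2: 2 black — skip
        4 gray
          4→2: 2 black — skip
          4→5: 5 black — skip
        4 black
        7→6: 6 black — skip
        10 gray
          10→2: 2 black — skip
          10→3: 3 is gray → back edge
First back edge: 10 → 3.

10->3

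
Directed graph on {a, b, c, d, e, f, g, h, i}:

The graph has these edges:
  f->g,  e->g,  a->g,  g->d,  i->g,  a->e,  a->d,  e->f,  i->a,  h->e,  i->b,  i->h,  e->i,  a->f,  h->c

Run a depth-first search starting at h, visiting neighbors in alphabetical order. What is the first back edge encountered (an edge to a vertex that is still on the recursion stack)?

DFS from h (visiting neighbors in alphabetical order); mark gray on enter, black on exit:
h gray
  c gray
  c black
  e gray
    f gray
      g gray
        d gray
        d black
      g black
    f black
    e→g: g black — skip
    i gray
      a gray
        a→d: d black — skip
        a→e: e is gray → back edge
First back edge: a → e.

a->e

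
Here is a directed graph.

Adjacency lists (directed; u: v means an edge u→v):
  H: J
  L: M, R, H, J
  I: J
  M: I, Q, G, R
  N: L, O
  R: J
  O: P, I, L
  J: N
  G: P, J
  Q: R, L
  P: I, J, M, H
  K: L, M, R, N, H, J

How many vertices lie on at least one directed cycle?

11

A vertex is on a directed cycle iff it belongs to a strongly connected component of size ≥ 2 (or has a self-loop).
The vertices on cycles are {G, H, I, J, L, M, N, O, P, Q, R} — 11 in total.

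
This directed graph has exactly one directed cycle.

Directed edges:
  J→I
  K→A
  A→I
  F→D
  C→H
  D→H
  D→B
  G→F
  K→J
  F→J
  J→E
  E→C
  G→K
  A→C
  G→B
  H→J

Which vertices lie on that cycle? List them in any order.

C, E, H, J

DFS with gray/black marking from J:
J gray
  I gray
  I black
  E gray
    C gray
      H gray
        H→J: J is gray → back edge
Back edge closes the cycle J → E → C → H → J; its vertices are {C, E, H, J}.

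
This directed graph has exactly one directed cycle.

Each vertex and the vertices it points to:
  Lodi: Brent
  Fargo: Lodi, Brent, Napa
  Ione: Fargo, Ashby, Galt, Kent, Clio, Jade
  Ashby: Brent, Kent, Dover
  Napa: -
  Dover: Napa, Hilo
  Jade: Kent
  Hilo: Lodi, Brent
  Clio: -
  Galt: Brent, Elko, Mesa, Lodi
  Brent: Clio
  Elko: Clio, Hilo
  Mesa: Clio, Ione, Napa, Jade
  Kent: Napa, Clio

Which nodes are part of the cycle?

Galt, Ione, Mesa

DFS with gray/black marking from Mesa:
Mesa gray
  Clio gray
  Clio black
  Ione gray
    Fargo gray
      Lodi gray
        Brent gray
          Brent→Clio: Clio black — skip
        Brent black
      Lodi black
      Fargo→Brent: Brent black — skip
      Napa gray
      Napa black
    Fargo black
    Ashby gray
      Ashby→Brent: Brent black — skip
      Kent gray
        Kent→Napa: Napa black — skip
        Kent→Clio: Clio black — skip
      Kent black
      Dover gray
        Dover→Napa: Napa black — skip
        Hilo gray
          Hilo→Lodi: Lodi black — skip
          Hilo→Brent: Brent black — skip
        Hilo black
      Dover black
    Ashby black
    Galt gray
      Galt→Brent: Brent black — skip
      Elko gray
        Elko→Clio: Clio black — skip
        Elko→Hilo: Hilo black — skip
      Elko black
      Galt→Mesa: Mesa is gray → back edge
Back edge closes the cycle Mesa → Ione → Galt → Mesa; its vertices are {Galt, Ione, Mesa}.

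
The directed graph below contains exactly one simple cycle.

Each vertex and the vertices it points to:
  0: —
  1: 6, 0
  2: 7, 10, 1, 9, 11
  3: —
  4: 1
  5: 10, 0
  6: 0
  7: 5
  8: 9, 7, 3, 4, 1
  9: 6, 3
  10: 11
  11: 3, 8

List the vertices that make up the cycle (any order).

DFS with gray/black marking from 11:
11 gray
  3 gray
  3 black
  8 gray
    9 gray
      6 gray
        0 gray
        0 black
      6 black
      9→3: 3 black — skip
    9 black
    7 gray
      5 gray
        10 gray
          10→11: 11 is gray → back edge
Back edge closes the cycle 11 → 8 → 7 → 5 → 10 → 11; its vertices are {5, 7, 8, 10, 11}.

5, 7, 8, 10, 11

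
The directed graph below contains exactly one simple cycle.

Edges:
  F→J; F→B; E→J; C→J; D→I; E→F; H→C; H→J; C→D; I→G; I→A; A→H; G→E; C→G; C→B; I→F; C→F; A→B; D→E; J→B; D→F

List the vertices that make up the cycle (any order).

A, C, D, H, I

DFS with gray/black marking from C:
C gray
  B gray
  B black
  D gray
    E gray
      J gray
        J→B: B black — skip
      J black
      F gray
        F→J: J black — skip
        F→B: B black — skip
      F black
    E black
    D→F: F black — skip
    I gray
      I→F: F black — skip
      G gray
        G→E: E black — skip
      G black
      A gray
        A→B: B black — skip
        H gray
          H→C: C is gray → back edge
Back edge closes the cycle C → D → I → A → H → C; its vertices are {A, C, D, H, I}.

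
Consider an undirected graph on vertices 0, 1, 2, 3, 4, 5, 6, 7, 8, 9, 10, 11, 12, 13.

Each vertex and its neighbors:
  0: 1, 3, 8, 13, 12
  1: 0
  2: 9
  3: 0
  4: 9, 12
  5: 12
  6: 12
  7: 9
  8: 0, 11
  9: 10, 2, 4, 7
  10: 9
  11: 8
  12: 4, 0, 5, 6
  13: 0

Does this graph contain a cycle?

DFS, tracking each vertex's parent; an edge to a visited non-parent vertex closes a cycle.
Start from 0:
visit 0 (parent –)
  visit 1 (parent 0)
    1–0: parent, skip
  visit 3 (parent 0)
    3–0: parent, skip
  visit 8 (parent 0)
    8–0: parent, skip
    visit 11 (parent 8)
      11–8: parent, skip
  visit 13 (parent 0)
    13–0: parent, skip
  visit 12 (parent 0)
    visit 4 (parent 12)
      visit 9 (parent 4)
        visit 10 (parent 9)
          10–9: parent, skip
        visit 2 (parent 9)
          2–9: parent, skip
        9–4: parent, skip
        visit 7 (parent 9)
          7–9: parent, skip
      4–12: parent, skip
    12–0: parent, skip
    visit 5 (parent 12)
      5–12: parent, skip
    visit 6 (parent 12)
      6–12: parent, skip
No non-parent visited neighbor found — the graph is a forest.

No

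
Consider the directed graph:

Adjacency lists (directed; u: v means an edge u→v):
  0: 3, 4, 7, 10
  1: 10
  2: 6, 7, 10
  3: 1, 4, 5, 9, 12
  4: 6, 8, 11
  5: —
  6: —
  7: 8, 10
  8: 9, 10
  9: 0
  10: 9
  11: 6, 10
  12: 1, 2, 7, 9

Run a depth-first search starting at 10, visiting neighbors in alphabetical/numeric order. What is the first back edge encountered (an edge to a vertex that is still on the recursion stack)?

DFS from 10 (visiting neighbors in alphabetical/numeric order); mark gray on enter, black on exit:
10 gray
  9 gray
    0 gray
      3 gray
        1 gray
          1→10: 10 is gray → back edge
First back edge: 1 → 10.

1→10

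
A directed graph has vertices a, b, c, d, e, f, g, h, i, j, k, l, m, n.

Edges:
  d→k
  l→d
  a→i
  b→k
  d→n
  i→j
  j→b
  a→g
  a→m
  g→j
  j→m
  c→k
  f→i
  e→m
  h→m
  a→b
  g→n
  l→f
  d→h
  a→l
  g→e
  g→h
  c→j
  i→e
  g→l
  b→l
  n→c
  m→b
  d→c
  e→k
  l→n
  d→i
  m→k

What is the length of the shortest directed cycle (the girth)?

For each vertex v, BFS finds the shortest path from v back to v.
The shortest such closed walk is l → f → i → j → b → l, length 5.

5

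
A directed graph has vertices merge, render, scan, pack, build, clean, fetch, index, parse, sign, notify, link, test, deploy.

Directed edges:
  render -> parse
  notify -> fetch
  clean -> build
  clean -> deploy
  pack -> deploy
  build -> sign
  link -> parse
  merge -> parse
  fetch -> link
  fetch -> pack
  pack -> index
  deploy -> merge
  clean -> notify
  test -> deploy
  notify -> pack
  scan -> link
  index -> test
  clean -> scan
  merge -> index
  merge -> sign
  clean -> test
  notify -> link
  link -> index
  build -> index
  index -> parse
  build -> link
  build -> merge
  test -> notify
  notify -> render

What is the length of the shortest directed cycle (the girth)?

For each vertex v, BFS finds the shortest path from v back to v.
The shortest such closed walk is notify → link → index → test → notify, length 4.

4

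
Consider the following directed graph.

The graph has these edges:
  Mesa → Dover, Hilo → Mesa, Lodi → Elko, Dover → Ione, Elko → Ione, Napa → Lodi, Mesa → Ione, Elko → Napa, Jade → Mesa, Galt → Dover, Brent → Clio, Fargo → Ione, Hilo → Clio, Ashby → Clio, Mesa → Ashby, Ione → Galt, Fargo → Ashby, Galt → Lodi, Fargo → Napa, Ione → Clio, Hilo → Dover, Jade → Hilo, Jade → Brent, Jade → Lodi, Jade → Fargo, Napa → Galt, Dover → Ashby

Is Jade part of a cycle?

Jade lies on a cycle iff there is a path from Jade back to itself.
Exploring from Jade, it never reaches itself; equivalently, its strongly connected component is a singleton.

No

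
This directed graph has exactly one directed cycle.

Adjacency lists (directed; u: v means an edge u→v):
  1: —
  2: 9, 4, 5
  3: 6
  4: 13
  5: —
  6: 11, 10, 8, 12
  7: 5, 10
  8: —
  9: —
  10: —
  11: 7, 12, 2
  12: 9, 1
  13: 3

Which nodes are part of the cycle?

DFS with gray/black marking from 6:
6 gray
  11 gray
    7 gray
      5 gray
      5 black
      10 gray
      10 black
    7 black
    12 gray
      9 gray
      9 black
      1 gray
      1 black
    12 black
    2 gray
      2→9: 9 black — skip
      4 gray
        13 gray
          3 gray
            3→6: 6 is gray → back edge
Back edge closes the cycle 6 → 11 → 2 → 4 → 13 → 3 → 6; its vertices are {2, 3, 4, 6, 11, 13}.

2, 3, 4, 6, 11, 13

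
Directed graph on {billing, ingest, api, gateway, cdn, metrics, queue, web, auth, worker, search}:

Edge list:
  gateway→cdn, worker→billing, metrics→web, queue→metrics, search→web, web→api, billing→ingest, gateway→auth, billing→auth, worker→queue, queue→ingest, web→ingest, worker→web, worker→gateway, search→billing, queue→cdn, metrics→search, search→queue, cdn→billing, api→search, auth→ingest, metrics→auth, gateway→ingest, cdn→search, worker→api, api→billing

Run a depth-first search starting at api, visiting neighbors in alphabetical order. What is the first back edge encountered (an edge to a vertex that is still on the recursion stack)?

DFS from api (visiting neighbors in alphabetical order); mark gray on enter, black on exit:
api gray
  billing gray
    auth gray
      ingest gray
      ingest black
    auth black
    billing→ingest: ingest black — skip
  billing black
  search gray
    search→billing: billing black — skip
    queue gray
      cdn gray
        cdn→billing: billing black — skip
        cdn→search: search is gray → back edge
First back edge: cdn → search.

cdn->search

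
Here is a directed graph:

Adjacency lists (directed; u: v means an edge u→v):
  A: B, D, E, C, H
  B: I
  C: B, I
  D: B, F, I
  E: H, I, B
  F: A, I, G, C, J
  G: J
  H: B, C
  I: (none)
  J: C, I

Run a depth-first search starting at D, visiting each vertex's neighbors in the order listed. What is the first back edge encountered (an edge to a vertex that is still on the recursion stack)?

A→D

DFS from D (visiting each vertex's neighbors in the order listed); mark gray on enter, black on exit:
D gray
  B gray
    I gray
    I black
  B black
  F gray
    A gray
      A→B: B black — skip
      A→D: D is gray → back edge
First back edge: A → D.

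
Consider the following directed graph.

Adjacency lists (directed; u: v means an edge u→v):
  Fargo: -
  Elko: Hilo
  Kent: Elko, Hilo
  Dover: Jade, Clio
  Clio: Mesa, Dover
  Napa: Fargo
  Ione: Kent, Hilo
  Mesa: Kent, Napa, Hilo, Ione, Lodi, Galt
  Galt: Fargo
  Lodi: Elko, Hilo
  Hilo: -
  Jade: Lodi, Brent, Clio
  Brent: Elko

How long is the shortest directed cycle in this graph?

For each vertex v, BFS finds the shortest path from v back to v.
The shortest such closed walk is Clio → Dover → Clio, length 2.

2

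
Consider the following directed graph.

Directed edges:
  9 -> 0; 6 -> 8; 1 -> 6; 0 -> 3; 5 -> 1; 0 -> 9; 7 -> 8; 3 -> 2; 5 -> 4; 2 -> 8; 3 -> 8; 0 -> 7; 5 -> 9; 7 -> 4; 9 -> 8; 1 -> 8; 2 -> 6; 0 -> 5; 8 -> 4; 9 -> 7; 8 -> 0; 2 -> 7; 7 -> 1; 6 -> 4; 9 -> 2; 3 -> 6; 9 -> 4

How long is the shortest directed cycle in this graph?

For each vertex v, BFS finds the shortest path from v back to v.
The shortest such closed walk is 0 → 9 → 0, length 2.

2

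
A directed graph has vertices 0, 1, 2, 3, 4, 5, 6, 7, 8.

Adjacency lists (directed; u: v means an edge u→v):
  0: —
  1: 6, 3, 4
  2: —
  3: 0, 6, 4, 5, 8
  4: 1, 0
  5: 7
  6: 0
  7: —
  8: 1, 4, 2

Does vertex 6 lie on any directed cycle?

6 lies on a cycle iff there is a path from 6 back to itself.
Exploring from 6, it never reaches itself; equivalently, its strongly connected component is a singleton.

No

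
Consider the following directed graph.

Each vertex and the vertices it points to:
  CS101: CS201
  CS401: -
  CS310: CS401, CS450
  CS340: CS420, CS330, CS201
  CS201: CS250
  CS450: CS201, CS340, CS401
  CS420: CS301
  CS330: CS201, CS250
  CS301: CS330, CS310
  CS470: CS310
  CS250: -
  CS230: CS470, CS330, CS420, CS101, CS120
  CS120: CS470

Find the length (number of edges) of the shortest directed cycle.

For each vertex v, BFS finds the shortest path from v back to v.
The shortest such closed walk is CS420 → CS301 → CS310 → CS450 → CS340 → CS420, length 5.

5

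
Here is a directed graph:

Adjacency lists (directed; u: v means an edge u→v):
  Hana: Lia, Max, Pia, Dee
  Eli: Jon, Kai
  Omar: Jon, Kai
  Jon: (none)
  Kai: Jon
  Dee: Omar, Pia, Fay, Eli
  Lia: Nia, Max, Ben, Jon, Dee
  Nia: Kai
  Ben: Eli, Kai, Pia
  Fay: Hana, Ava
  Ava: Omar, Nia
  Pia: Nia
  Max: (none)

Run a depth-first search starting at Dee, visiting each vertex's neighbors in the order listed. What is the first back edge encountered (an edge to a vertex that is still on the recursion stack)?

DFS from Dee (visiting each vertex's neighbors in the order listed); mark gray on enter, black on exit:
Dee gray
  Omar gray
    Jon gray
    Jon black
    Kai gray
      Kai→Jon: Jon black — skip
    Kai black
  Omar black
  Pia gray
    Nia gray
      Nia→Kai: Kai black — skip
    Nia black
  Pia black
  Fay gray
    Hana gray
      Lia gray
        Lia→Nia: Nia black — skip
        Max gray
        Max black
        Ben gray
          Eli gray
            Eli→Jon: Jon black — skip
            Eli→Kai: Kai black — skip
          Eli black
          Ben→Kai: Kai black — skip
          Ben→Pia: Pia black — skip
        Ben black
        Lia→Jon: Jon black — skip
        Lia→Dee: Dee is gray → back edge
First back edge: Lia → Dee.

Lia→Dee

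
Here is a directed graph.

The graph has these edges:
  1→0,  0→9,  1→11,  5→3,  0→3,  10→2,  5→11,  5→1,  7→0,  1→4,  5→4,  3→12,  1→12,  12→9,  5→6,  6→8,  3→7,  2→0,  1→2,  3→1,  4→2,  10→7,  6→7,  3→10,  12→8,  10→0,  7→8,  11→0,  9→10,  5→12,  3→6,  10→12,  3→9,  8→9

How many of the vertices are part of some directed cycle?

12

A vertex is on a directed cycle iff it belongs to a strongly connected component of size ≥ 2 (or has a self-loop).
The vertices on cycles are {0, 1, 2, 3, 4, 6, 7, 8, 9, 10, 11, 12} — 12 in total.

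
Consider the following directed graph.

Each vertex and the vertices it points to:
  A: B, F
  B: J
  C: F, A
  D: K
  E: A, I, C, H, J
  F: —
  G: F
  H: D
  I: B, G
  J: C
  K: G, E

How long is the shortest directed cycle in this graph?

4

For each vertex v, BFS finds the shortest path from v back to v.
The shortest such closed walk is K → E → H → D → K, length 4.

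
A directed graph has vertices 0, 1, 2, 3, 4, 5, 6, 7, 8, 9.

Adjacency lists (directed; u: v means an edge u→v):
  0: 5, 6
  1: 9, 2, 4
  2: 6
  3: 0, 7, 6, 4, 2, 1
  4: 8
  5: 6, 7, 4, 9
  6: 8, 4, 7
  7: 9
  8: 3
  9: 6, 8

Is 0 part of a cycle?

0 is on a cycle iff 0 can reach itself via ≥1 edge.
0 → 6 → 8 → 3 → 0 — yes.

Yes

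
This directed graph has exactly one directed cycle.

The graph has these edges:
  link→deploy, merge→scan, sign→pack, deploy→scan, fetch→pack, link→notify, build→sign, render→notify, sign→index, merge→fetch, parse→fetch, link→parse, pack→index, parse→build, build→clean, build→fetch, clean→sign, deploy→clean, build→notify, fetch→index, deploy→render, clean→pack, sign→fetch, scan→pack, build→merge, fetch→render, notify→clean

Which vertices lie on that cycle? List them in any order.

sign, clean, fetch, notify, render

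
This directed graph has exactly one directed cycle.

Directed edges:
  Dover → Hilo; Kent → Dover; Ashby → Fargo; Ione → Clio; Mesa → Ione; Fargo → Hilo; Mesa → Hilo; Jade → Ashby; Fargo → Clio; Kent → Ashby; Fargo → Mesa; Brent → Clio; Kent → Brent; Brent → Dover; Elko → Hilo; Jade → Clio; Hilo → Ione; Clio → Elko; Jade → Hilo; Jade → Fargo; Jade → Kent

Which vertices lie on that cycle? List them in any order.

Clio, Elko, Hilo, Ione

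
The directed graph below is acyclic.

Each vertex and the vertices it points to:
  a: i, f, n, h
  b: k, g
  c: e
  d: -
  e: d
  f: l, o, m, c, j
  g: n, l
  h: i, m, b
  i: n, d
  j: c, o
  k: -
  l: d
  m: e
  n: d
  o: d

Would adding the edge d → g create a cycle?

Yes

Adding d→g creates a cycle iff g can already reach d.
Path from g: g → n → d.
So g → … → d → g is a cycle.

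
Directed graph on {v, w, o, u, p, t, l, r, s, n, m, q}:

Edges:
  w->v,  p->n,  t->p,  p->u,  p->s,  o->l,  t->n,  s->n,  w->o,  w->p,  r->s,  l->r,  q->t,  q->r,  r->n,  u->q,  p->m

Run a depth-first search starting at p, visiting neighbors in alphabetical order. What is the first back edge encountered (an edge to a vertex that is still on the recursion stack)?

t→p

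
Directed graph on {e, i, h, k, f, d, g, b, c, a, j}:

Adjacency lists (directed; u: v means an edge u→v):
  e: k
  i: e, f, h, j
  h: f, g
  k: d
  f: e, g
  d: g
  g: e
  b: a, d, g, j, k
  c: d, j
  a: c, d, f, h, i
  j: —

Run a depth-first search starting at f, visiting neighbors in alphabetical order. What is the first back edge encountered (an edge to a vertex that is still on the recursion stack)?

g→e

DFS from f (visiting neighbors in alphabetical order); mark gray on enter, black on exit:
f gray
  e gray
    k gray
      d gray
        g gray
          g→e: e is gray → back edge
First back edge: g → e.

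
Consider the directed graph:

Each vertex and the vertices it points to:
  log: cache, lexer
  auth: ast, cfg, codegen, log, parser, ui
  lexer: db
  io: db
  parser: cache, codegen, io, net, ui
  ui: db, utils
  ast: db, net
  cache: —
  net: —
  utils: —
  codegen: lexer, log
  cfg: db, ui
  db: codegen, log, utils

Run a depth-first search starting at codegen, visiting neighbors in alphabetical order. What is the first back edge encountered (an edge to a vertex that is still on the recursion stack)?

DFS from codegen (visiting neighbors in alphabetical order); mark gray on enter, black on exit:
codegen gray
  lexer gray
    db gray
      db→codegen: codegen is gray → back edge
First back edge: db → codegen.

db→codegen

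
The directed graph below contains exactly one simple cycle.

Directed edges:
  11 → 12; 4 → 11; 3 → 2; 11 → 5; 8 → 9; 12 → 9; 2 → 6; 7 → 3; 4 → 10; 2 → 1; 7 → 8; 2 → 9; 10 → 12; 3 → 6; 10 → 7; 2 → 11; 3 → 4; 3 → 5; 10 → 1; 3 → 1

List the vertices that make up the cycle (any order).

3, 4, 7, 10

DFS with gray/black marking from 7:
7 gray
  3 gray
    6 gray
    6 black
    5 gray
    5 black
    2 gray
      1 gray
      1 black
      9 gray
      9 black
      2→6: 6 black — skip
      11 gray
        12 gray
          12→9: 9 black — skip
        12 black
        11→5: 5 black — skip
      11 black
    2 black
    4 gray
      4→11: 11 black — skip
      10 gray
        10→1: 1 black — skip
        10→7: 7 is gray → back edge
Back edge closes the cycle 7 → 3 → 4 → 10 → 7; its vertices are {3, 4, 7, 10}.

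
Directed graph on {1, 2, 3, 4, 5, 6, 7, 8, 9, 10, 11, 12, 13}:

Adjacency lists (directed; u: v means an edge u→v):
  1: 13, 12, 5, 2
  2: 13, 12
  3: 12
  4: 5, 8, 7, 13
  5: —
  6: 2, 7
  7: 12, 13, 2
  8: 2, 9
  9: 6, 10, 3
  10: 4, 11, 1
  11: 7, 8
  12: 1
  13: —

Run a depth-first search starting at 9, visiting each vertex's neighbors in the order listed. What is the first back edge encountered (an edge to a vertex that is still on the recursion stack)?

1→12

DFS from 9 (visiting each vertex's neighbors in the order listed); mark gray on enter, black on exit:
9 gray
  6 gray
    2 gray
      13 gray
      13 black
      12 gray
        1 gray
          1→13: 13 black — skip
          1→12: 12 is gray → back edge
First back edge: 1 → 12.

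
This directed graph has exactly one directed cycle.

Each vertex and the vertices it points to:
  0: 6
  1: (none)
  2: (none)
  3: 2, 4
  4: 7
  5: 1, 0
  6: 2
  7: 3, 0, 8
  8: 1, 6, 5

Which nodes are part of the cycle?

3, 4, 7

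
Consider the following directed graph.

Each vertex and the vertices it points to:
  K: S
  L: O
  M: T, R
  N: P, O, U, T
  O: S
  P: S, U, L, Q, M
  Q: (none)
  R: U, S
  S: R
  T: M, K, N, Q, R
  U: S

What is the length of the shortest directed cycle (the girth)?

2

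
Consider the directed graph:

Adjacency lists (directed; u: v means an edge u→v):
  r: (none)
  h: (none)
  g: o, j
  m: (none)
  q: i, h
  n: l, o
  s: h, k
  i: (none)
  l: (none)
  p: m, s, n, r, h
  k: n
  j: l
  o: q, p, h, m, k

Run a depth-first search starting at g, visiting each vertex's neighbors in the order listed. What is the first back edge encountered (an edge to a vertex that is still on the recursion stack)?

DFS from g (visiting each vertex's neighbors in the order listed); mark gray on enter, black on exit:
g gray
  o gray
    q gray
      i gray
      i black
      h gray
      h black
    q black
    p gray
      m gray
      m black
      s gray
        s→h: h black — skip
        k gray
          n gray
            l gray
            l black
            n→o: o is gray → back edge
First back edge: n → o.

n→o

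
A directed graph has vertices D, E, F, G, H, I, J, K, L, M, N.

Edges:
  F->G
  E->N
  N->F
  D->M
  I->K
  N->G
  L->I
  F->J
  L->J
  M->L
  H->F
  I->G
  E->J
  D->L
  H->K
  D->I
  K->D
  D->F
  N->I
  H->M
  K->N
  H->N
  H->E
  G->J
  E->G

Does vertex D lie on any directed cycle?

Yes

D is on a cycle iff D can reach itself via ≥1 edge.
D → I → K → D — yes.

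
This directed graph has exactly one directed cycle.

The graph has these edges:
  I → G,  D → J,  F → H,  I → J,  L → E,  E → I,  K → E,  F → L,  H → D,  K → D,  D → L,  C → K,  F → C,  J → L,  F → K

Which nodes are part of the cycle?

E, I, J, L

DFS with gray/black marking from E:
E gray
  I gray
    G gray
    G black
    J gray
      L gray
        L→E: E is gray → back edge
Back edge closes the cycle E → I → J → L → E; its vertices are {E, I, J, L}.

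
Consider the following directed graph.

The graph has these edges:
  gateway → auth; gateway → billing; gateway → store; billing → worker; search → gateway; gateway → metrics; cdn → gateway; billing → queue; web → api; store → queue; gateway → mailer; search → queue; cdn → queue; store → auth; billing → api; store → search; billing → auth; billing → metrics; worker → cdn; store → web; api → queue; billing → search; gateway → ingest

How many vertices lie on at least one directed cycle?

6

A vertex is on a directed cycle iff it belongs to a strongly connected component of size ≥ 2 (or has a self-loop).
The vertices on cycles are {cdn, store, search, worker, billing, gateway} — 6 in total.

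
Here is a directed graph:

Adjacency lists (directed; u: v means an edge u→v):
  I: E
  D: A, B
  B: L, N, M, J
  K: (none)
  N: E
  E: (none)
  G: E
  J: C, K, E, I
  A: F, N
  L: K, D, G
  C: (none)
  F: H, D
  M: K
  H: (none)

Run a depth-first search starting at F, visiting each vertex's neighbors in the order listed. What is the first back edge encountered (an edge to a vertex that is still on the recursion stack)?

A→F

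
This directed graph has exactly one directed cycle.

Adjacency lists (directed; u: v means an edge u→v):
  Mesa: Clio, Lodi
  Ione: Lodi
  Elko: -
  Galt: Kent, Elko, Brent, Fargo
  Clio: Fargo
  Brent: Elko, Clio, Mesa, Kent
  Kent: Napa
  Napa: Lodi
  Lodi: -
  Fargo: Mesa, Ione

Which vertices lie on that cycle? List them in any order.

Clio, Mesa, Fargo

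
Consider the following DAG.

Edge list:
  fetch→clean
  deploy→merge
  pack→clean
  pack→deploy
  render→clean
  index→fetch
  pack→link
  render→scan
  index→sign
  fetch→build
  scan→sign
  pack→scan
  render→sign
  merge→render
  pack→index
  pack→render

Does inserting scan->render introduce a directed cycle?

Adding scan→render creates a cycle iff render can already reach scan.
Path from render: render → scan.
So render → … → scan → render is a cycle.

Yes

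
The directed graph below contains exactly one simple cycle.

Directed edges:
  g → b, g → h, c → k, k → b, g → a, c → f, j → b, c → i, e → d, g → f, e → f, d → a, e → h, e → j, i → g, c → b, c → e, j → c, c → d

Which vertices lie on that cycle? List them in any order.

c, e, j

DFS with gray/black marking from c:
c gray
  d gray
    a gray
    a black
  d black
  b gray
  b black
  f gray
  f black
  e gray
    j gray
      j→b: b black — skip
      j→c: c is gray → back edge
Back edge closes the cycle c → e → j → c; its vertices are {c, e, j}.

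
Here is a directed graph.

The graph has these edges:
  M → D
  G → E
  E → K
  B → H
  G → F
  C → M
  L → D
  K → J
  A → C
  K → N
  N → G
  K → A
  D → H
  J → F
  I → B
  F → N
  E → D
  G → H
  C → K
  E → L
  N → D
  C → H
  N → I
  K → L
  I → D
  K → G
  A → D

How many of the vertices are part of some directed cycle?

8

A vertex is on a directed cycle iff it belongs to a strongly connected component of size ≥ 2 (or has a self-loop).
The vertices on cycles are {A, C, E, F, G, J, K, N} — 8 in total.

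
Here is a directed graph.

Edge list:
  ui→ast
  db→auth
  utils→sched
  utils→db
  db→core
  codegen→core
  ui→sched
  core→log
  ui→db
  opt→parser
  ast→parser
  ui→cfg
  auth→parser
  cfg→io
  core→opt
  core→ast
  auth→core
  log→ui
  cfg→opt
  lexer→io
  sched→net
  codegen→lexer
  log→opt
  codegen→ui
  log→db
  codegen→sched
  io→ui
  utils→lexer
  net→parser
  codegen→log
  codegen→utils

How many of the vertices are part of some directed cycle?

A vertex is on a directed cycle iff it belongs to a strongly connected component of size ≥ 2 (or has a self-loop).
The vertices on cycles are {db, io, ui, cfg, log, auth, core} — 7 in total.

7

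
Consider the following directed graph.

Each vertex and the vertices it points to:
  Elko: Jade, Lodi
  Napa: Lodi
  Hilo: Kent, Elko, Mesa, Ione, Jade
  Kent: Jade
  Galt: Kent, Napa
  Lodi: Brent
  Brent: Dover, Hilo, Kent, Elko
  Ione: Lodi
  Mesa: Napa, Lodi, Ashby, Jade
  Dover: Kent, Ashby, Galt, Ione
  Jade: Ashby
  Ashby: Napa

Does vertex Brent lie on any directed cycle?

Yes

Brent is on a cycle iff Brent can reach itself via ≥1 edge.
Brent → Elko → Lodi → Brent — yes.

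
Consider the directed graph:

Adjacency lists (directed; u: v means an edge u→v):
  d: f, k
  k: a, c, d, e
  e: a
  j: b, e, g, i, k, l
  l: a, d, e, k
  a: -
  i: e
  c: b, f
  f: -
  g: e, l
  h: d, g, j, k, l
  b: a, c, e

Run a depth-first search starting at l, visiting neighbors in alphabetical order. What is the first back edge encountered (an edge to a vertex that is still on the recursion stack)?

b->c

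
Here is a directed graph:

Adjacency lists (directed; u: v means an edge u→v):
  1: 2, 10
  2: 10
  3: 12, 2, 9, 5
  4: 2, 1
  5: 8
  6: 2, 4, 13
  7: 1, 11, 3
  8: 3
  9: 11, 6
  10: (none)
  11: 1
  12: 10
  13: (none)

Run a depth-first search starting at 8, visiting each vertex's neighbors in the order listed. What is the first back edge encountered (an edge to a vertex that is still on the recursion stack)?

5→8

DFS from 8 (visiting each vertex's neighbors in the order listed); mark gray on enter, black on exit:
8 gray
  3 gray
    12 gray
      10 gray
      10 black
    12 black
    2 gray
      2→10: 10 black — skip
    2 black
    9 gray
      11 gray
        1 gray
          1→2: 2 black — skip
          1→10: 10 black — skip
        1 black
      11 black
      6 gray
        6→2: 2 black — skip
        4 gray
          4→2: 2 black — skip
          4→1: 1 black — skip
        4 black
        13 gray
        13 black
      6 black
    9 black
    5 gray
      5→8: 8 is gray → back edge
First back edge: 5 → 8.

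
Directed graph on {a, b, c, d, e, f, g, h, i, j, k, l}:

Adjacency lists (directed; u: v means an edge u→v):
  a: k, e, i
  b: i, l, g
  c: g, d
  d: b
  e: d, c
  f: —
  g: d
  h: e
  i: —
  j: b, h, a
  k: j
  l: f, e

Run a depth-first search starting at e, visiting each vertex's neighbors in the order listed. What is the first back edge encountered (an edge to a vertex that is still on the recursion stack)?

DFS from e (visiting each vertex's neighbors in the order listed); mark gray on enter, black on exit:
e gray
  d gray
    b gray
      i gray
      i black
      l gray
        f gray
        f black
        l→e: e is gray → back edge
First back edge: l → e.

l->e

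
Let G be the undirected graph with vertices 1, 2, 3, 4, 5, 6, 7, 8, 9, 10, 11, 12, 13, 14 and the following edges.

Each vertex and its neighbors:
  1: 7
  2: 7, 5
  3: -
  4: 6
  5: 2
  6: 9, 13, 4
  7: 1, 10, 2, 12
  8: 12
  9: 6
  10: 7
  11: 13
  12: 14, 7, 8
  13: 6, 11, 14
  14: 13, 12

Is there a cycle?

No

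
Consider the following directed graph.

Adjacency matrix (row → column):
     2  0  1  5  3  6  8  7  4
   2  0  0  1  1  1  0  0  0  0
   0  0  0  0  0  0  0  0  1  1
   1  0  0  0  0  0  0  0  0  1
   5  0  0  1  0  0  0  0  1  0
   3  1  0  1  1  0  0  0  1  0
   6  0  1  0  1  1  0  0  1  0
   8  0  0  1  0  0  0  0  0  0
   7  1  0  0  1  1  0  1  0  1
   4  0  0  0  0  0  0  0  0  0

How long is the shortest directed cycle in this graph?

2

For each vertex v, BFS finds the shortest path from v back to v.
The shortest such closed walk is 7 → 3 → 7, length 2.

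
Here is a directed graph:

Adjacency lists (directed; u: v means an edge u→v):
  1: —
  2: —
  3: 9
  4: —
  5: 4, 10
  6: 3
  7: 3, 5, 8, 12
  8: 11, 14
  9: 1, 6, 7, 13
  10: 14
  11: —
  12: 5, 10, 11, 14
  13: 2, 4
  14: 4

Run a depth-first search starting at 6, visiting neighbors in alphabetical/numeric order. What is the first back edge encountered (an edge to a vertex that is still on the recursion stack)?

DFS from 6 (visiting neighbors in alphabetical/numeric order); mark gray on enter, black on exit:
6 gray
  3 gray
    9 gray
      1 gray
      1 black
      9→6: 6 is gray → back edge
First back edge: 9 → 6.

9->6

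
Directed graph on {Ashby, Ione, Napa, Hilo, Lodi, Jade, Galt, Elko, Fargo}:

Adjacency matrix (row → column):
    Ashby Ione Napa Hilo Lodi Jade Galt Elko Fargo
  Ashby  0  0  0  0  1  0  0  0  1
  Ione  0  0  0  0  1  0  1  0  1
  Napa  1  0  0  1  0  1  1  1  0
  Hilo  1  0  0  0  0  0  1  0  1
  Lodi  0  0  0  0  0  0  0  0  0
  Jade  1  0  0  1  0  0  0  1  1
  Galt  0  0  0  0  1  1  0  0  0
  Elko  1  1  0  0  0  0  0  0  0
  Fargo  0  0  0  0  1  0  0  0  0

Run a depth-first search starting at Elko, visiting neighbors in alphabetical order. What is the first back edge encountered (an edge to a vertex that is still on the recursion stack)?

DFS from Elko (visiting neighbors in alphabetical order); mark gray on enter, black on exit:
Elko gray
  Ashby gray
    Fargo gray
      Lodi gray
      Lodi black
    Fargo black
    Ashby→Lodi: Lodi black — skip
  Ashby black
  Ione gray
    Ione→Fargo: Fargo black — skip
    Galt gray
      Jade gray
        Jade→Ashby: Ashby black — skip
        Jade→Elko: Elko is gray → back edge
First back edge: Jade → Elko.

Jade→Elko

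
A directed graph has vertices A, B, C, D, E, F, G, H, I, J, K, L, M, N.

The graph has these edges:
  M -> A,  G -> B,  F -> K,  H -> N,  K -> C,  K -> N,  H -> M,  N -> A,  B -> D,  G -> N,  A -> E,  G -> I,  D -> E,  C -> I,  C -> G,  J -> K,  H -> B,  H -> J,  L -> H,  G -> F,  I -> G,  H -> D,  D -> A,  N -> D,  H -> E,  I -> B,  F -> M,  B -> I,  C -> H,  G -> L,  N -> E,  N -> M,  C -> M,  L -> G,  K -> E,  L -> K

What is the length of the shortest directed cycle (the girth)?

2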